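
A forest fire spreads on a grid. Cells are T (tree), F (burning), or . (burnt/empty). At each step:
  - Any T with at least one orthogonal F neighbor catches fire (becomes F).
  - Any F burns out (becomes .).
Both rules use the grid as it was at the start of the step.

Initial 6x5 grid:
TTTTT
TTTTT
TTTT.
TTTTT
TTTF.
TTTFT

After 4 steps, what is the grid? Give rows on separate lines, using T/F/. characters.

Step 1: 4 trees catch fire, 2 burn out
  TTTTT
  TTTTT
  TTTT.
  TTTFT
  TTF..
  TTF.F
Step 2: 5 trees catch fire, 4 burn out
  TTTTT
  TTTTT
  TTTF.
  TTF.F
  TF...
  TF...
Step 3: 5 trees catch fire, 5 burn out
  TTTTT
  TTTFT
  TTF..
  TF...
  F....
  F....
Step 4: 5 trees catch fire, 5 burn out
  TTTFT
  TTF.F
  TF...
  F....
  .....
  .....

TTTFT
TTF.F
TF...
F....
.....
.....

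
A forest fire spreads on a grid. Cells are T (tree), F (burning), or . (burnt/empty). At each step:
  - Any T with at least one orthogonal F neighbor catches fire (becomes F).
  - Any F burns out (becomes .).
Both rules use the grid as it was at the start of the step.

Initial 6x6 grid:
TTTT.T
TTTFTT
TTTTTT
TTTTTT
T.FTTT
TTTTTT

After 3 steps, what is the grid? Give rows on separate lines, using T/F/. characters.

Step 1: 7 trees catch fire, 2 burn out
  TTTF.T
  TTF.FT
  TTTFTT
  TTFTTT
  T..FTT
  TTFTTT
Step 2: 10 trees catch fire, 7 burn out
  TTF..T
  TF...F
  TTF.FT
  TF.FTT
  T...FT
  TF.FTT
Step 3: 10 trees catch fire, 10 burn out
  TF...F
  F.....
  TF...F
  F...FT
  T....F
  F...FT

TF...F
F.....
TF...F
F...FT
T....F
F...FT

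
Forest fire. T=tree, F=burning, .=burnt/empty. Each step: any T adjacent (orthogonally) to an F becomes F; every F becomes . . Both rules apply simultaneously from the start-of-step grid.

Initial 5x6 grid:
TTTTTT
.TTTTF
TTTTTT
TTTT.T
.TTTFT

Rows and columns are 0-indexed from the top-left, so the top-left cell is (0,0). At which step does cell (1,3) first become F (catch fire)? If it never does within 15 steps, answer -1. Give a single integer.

Step 1: cell (1,3)='T' (+5 fires, +2 burnt)
Step 2: cell (1,3)='F' (+6 fires, +5 burnt)
  -> target ignites at step 2
Step 3: cell (1,3)='.' (+5 fires, +6 burnt)
Step 4: cell (1,3)='.' (+4 fires, +5 burnt)
Step 5: cell (1,3)='.' (+3 fires, +4 burnt)
Step 6: cell (1,3)='.' (+2 fires, +3 burnt)
Step 7: cell (1,3)='.' (+0 fires, +2 burnt)
  fire out at step 7

2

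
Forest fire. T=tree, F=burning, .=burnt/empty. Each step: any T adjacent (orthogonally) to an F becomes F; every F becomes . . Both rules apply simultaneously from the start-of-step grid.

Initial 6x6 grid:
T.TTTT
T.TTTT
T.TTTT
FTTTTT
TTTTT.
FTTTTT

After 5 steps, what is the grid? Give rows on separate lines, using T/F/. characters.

Step 1: 4 trees catch fire, 2 burn out
  T.TTTT
  T.TTTT
  F.TTTT
  .FTTTT
  FTTTT.
  .FTTTT
Step 2: 4 trees catch fire, 4 burn out
  T.TTTT
  F.TTTT
  ..TTTT
  ..FTTT
  .FTTT.
  ..FTTT
Step 3: 5 trees catch fire, 4 burn out
  F.TTTT
  ..TTTT
  ..FTTT
  ...FTT
  ..FTT.
  ...FTT
Step 4: 5 trees catch fire, 5 burn out
  ..TTTT
  ..FTTT
  ...FTT
  ....FT
  ...FT.
  ....FT
Step 5: 6 trees catch fire, 5 burn out
  ..FTTT
  ...FTT
  ....FT
  .....F
  ....F.
  .....F

..FTTT
...FTT
....FT
.....F
....F.
.....F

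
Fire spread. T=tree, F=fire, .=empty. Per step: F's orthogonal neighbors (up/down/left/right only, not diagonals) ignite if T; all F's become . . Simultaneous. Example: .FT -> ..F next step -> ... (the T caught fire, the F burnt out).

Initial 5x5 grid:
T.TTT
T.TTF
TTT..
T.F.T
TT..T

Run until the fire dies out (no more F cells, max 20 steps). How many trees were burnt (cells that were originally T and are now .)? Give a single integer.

Step 1: +3 fires, +2 burnt (F count now 3)
Step 2: +3 fires, +3 burnt (F count now 3)
Step 3: +2 fires, +3 burnt (F count now 2)
Step 4: +2 fires, +2 burnt (F count now 2)
Step 5: +2 fires, +2 burnt (F count now 2)
Step 6: +1 fires, +2 burnt (F count now 1)
Step 7: +0 fires, +1 burnt (F count now 0)
Fire out after step 7
Initially T: 15, now '.': 23
Total burnt (originally-T cells now '.'): 13

Answer: 13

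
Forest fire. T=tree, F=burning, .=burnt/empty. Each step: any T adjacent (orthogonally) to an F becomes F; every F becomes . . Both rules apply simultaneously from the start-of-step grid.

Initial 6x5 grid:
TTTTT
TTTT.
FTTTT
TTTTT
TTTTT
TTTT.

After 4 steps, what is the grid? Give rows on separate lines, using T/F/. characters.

Step 1: 3 trees catch fire, 1 burn out
  TTTTT
  FTTT.
  .FTTT
  FTTTT
  TTTTT
  TTTT.
Step 2: 5 trees catch fire, 3 burn out
  FTTTT
  .FTT.
  ..FTT
  .FTTT
  FTTTT
  TTTT.
Step 3: 6 trees catch fire, 5 burn out
  .FTTT
  ..FT.
  ...FT
  ..FTT
  .FTTT
  FTTT.
Step 4: 6 trees catch fire, 6 burn out
  ..FTT
  ...F.
  ....F
  ...FT
  ..FTT
  .FTT.

..FTT
...F.
....F
...FT
..FTT
.FTT.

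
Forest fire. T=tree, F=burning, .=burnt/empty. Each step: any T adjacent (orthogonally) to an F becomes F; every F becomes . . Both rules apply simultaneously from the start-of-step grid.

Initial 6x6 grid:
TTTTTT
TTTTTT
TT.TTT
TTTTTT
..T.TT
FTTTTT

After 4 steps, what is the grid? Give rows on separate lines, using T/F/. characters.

Step 1: 1 trees catch fire, 1 burn out
  TTTTTT
  TTTTTT
  TT.TTT
  TTTTTT
  ..T.TT
  .FTTTT
Step 2: 1 trees catch fire, 1 burn out
  TTTTTT
  TTTTTT
  TT.TTT
  TTTTTT
  ..T.TT
  ..FTTT
Step 3: 2 trees catch fire, 1 burn out
  TTTTTT
  TTTTTT
  TT.TTT
  TTTTTT
  ..F.TT
  ...FTT
Step 4: 2 trees catch fire, 2 burn out
  TTTTTT
  TTTTTT
  TT.TTT
  TTFTTT
  ....TT
  ....FT

TTTTTT
TTTTTT
TT.TTT
TTFTTT
....TT
....FT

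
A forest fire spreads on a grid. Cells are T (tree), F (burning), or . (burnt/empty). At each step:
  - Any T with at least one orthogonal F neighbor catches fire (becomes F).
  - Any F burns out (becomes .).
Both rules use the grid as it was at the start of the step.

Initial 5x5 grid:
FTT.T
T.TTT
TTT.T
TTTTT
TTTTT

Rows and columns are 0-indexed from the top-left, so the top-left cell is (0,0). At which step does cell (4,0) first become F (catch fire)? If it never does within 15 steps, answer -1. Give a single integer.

Step 1: cell (4,0)='T' (+2 fires, +1 burnt)
Step 2: cell (4,0)='T' (+2 fires, +2 burnt)
Step 3: cell (4,0)='T' (+3 fires, +2 burnt)
Step 4: cell (4,0)='F' (+4 fires, +3 burnt)
  -> target ignites at step 4
Step 5: cell (4,0)='.' (+3 fires, +4 burnt)
Step 6: cell (4,0)='.' (+4 fires, +3 burnt)
Step 7: cell (4,0)='.' (+2 fires, +4 burnt)
Step 8: cell (4,0)='.' (+1 fires, +2 burnt)
Step 9: cell (4,0)='.' (+0 fires, +1 burnt)
  fire out at step 9

4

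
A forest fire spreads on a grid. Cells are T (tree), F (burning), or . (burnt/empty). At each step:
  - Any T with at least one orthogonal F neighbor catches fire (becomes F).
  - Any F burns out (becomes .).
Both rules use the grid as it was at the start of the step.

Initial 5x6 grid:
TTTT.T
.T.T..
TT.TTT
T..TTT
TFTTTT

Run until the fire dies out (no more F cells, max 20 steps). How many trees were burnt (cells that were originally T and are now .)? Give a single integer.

Answer: 20

Derivation:
Step 1: +2 fires, +1 burnt (F count now 2)
Step 2: +2 fires, +2 burnt (F count now 2)
Step 3: +3 fires, +2 burnt (F count now 3)
Step 4: +4 fires, +3 burnt (F count now 4)
Step 5: +4 fires, +4 burnt (F count now 4)
Step 6: +3 fires, +4 burnt (F count now 3)
Step 7: +2 fires, +3 burnt (F count now 2)
Step 8: +0 fires, +2 burnt (F count now 0)
Fire out after step 8
Initially T: 21, now '.': 29
Total burnt (originally-T cells now '.'): 20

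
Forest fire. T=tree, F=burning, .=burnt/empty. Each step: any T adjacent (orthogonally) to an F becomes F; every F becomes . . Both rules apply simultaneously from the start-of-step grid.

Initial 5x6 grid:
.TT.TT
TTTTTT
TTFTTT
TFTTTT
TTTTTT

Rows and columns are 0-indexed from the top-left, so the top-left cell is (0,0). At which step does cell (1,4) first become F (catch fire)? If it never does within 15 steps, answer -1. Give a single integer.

Step 1: cell (1,4)='T' (+6 fires, +2 burnt)
Step 2: cell (1,4)='T' (+8 fires, +6 burnt)
Step 3: cell (1,4)='F' (+6 fires, +8 burnt)
  -> target ignites at step 3
Step 4: cell (1,4)='.' (+4 fires, +6 burnt)
Step 5: cell (1,4)='.' (+2 fires, +4 burnt)
Step 6: cell (1,4)='.' (+0 fires, +2 burnt)
  fire out at step 6

3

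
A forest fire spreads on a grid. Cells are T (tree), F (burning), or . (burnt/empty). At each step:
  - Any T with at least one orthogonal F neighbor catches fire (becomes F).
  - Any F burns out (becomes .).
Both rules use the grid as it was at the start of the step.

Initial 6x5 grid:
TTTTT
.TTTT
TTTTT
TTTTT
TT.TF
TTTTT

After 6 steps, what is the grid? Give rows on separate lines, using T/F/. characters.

Step 1: 3 trees catch fire, 1 burn out
  TTTTT
  .TTTT
  TTTTT
  TTTTF
  TT.F.
  TTTTF
Step 2: 3 trees catch fire, 3 burn out
  TTTTT
  .TTTT
  TTTTF
  TTTF.
  TT...
  TTTF.
Step 3: 4 trees catch fire, 3 burn out
  TTTTT
  .TTTF
  TTTF.
  TTF..
  TT...
  TTF..
Step 4: 5 trees catch fire, 4 burn out
  TTTTF
  .TTF.
  TTF..
  TF...
  TT...
  TF...
Step 5: 6 trees catch fire, 5 burn out
  TTTF.
  .TF..
  TF...
  F....
  TF...
  F....
Step 6: 4 trees catch fire, 6 burn out
  TTF..
  .F...
  F....
  .....
  F....
  .....

TTF..
.F...
F....
.....
F....
.....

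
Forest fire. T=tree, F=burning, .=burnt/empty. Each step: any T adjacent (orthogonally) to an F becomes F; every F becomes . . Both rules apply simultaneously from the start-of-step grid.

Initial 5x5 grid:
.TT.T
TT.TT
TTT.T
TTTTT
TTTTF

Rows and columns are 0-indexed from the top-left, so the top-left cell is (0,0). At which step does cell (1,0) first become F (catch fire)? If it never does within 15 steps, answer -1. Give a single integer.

Step 1: cell (1,0)='T' (+2 fires, +1 burnt)
Step 2: cell (1,0)='T' (+3 fires, +2 burnt)
Step 3: cell (1,0)='T' (+3 fires, +3 burnt)
Step 4: cell (1,0)='T' (+5 fires, +3 burnt)
Step 5: cell (1,0)='T' (+2 fires, +5 burnt)
Step 6: cell (1,0)='T' (+2 fires, +2 burnt)
Step 7: cell (1,0)='F' (+2 fires, +2 burnt)
  -> target ignites at step 7
Step 8: cell (1,0)='.' (+1 fires, +2 burnt)
Step 9: cell (1,0)='.' (+0 fires, +1 burnt)
  fire out at step 9

7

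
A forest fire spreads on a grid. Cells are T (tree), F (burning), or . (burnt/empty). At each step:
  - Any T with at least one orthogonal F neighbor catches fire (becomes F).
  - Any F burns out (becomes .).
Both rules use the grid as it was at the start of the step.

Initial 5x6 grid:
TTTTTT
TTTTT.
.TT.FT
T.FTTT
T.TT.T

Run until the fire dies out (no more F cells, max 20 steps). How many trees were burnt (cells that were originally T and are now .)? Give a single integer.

Step 1: +6 fires, +2 burnt (F count now 6)
Step 2: +6 fires, +6 burnt (F count now 6)
Step 3: +5 fires, +6 burnt (F count now 5)
Step 4: +2 fires, +5 burnt (F count now 2)
Step 5: +1 fires, +2 burnt (F count now 1)
Step 6: +0 fires, +1 burnt (F count now 0)
Fire out after step 6
Initially T: 22, now '.': 28
Total burnt (originally-T cells now '.'): 20

Answer: 20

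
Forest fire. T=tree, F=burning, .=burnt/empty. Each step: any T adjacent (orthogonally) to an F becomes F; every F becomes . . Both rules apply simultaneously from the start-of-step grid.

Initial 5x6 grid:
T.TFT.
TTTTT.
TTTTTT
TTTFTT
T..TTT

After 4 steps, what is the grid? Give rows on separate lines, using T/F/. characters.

Step 1: 7 trees catch fire, 2 burn out
  T.F.F.
  TTTFT.
  TTTFTT
  TTF.FT
  T..FTT
Step 2: 7 trees catch fire, 7 burn out
  T.....
  TTF.F.
  TTF.FT
  TF...F
  T...FT
Step 3: 5 trees catch fire, 7 burn out
  T.....
  TF....
  TF...F
  F.....
  T....F
Step 4: 3 trees catch fire, 5 burn out
  T.....
  F.....
  F.....
  ......
  F.....

T.....
F.....
F.....
......
F.....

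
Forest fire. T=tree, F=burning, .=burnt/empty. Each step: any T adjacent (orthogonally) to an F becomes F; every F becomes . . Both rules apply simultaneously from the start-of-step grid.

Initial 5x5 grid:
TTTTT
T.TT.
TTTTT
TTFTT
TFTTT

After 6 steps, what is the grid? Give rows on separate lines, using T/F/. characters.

Step 1: 5 trees catch fire, 2 burn out
  TTTTT
  T.TT.
  TTFTT
  TF.FT
  F.FTT
Step 2: 6 trees catch fire, 5 burn out
  TTTTT
  T.FT.
  TF.FT
  F...F
  ...FT
Step 3: 5 trees catch fire, 6 burn out
  TTFTT
  T..F.
  F...F
  .....
  ....F
Step 4: 3 trees catch fire, 5 burn out
  TF.FT
  F....
  .....
  .....
  .....
Step 5: 2 trees catch fire, 3 burn out
  F...F
  .....
  .....
  .....
  .....
Step 6: 0 trees catch fire, 2 burn out
  .....
  .....
  .....
  .....
  .....

.....
.....
.....
.....
.....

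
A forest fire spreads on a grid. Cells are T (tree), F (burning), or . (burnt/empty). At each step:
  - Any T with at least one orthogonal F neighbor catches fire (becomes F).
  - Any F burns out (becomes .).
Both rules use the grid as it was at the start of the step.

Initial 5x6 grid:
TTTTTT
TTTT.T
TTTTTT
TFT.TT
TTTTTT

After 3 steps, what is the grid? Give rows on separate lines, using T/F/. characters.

Step 1: 4 trees catch fire, 1 burn out
  TTTTTT
  TTTT.T
  TFTTTT
  F.F.TT
  TFTTTT
Step 2: 5 trees catch fire, 4 burn out
  TTTTTT
  TFTT.T
  F.FTTT
  ....TT
  F.FTTT
Step 3: 5 trees catch fire, 5 burn out
  TFTTTT
  F.FT.T
  ...FTT
  ....TT
  ...FTT

TFTTTT
F.FT.T
...FTT
....TT
...FTT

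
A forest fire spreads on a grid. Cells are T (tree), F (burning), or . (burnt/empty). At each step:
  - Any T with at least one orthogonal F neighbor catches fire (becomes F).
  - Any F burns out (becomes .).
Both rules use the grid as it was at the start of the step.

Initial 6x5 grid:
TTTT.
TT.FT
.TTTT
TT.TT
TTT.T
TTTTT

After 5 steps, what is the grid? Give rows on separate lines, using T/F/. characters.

Step 1: 3 trees catch fire, 1 burn out
  TTTF.
  TT..F
  .TTFT
  TT.TT
  TTT.T
  TTTTT
Step 2: 4 trees catch fire, 3 burn out
  TTF..
  TT...
  .TF.F
  TT.FT
  TTT.T
  TTTTT
Step 3: 3 trees catch fire, 4 burn out
  TF...
  TT...
  .F...
  TT..F
  TTT.T
  TTTTT
Step 4: 4 trees catch fire, 3 burn out
  F....
  TF...
  .....
  TF...
  TTT.F
  TTTTT
Step 5: 4 trees catch fire, 4 burn out
  .....
  F....
  .....
  F....
  TFT..
  TTTTF

.....
F....
.....
F....
TFT..
TTTTF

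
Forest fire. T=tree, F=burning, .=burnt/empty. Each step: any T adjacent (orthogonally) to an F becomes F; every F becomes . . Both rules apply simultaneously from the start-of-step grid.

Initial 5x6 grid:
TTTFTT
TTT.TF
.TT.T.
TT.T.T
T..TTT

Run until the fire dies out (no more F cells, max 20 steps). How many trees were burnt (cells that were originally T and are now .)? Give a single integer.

Step 1: +4 fires, +2 burnt (F count now 4)
Step 2: +3 fires, +4 burnt (F count now 3)
Step 3: +3 fires, +3 burnt (F count now 3)
Step 4: +2 fires, +3 burnt (F count now 2)
Step 5: +1 fires, +2 burnt (F count now 1)
Step 6: +1 fires, +1 burnt (F count now 1)
Step 7: +1 fires, +1 burnt (F count now 1)
Step 8: +0 fires, +1 burnt (F count now 0)
Fire out after step 8
Initially T: 20, now '.': 25
Total burnt (originally-T cells now '.'): 15

Answer: 15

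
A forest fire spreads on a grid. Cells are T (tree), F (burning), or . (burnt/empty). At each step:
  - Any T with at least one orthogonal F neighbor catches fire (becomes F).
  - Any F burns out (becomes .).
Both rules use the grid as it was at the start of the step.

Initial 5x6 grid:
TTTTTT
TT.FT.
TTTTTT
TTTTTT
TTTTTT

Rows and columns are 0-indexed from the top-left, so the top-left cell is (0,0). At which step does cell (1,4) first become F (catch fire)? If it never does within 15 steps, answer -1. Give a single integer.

Step 1: cell (1,4)='F' (+3 fires, +1 burnt)
  -> target ignites at step 1
Step 2: cell (1,4)='.' (+5 fires, +3 burnt)
Step 3: cell (1,4)='.' (+7 fires, +5 burnt)
Step 4: cell (1,4)='.' (+7 fires, +7 burnt)
Step 5: cell (1,4)='.' (+4 fires, +7 burnt)
Step 6: cell (1,4)='.' (+1 fires, +4 burnt)
Step 7: cell (1,4)='.' (+0 fires, +1 burnt)
  fire out at step 7

1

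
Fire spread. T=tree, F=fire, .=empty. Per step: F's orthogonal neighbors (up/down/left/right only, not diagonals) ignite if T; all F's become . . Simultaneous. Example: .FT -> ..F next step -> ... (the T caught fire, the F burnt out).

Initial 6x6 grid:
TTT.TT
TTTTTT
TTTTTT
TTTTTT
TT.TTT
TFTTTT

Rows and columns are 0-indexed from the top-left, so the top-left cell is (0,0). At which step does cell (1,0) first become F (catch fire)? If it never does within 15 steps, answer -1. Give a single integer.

Step 1: cell (1,0)='T' (+3 fires, +1 burnt)
Step 2: cell (1,0)='T' (+3 fires, +3 burnt)
Step 3: cell (1,0)='T' (+5 fires, +3 burnt)
Step 4: cell (1,0)='T' (+6 fires, +5 burnt)
Step 5: cell (1,0)='F' (+6 fires, +6 burnt)
  -> target ignites at step 5
Step 6: cell (1,0)='.' (+5 fires, +6 burnt)
Step 7: cell (1,0)='.' (+2 fires, +5 burnt)
Step 8: cell (1,0)='.' (+2 fires, +2 burnt)
Step 9: cell (1,0)='.' (+1 fires, +2 burnt)
Step 10: cell (1,0)='.' (+0 fires, +1 burnt)
  fire out at step 10

5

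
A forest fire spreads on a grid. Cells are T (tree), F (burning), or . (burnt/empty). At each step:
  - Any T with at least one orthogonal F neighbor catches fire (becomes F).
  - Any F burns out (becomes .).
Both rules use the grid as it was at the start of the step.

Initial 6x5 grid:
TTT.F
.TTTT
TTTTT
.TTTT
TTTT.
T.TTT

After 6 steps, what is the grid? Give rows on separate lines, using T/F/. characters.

Step 1: 1 trees catch fire, 1 burn out
  TTT..
  .TTTF
  TTTTT
  .TTTT
  TTTT.
  T.TTT
Step 2: 2 trees catch fire, 1 burn out
  TTT..
  .TTF.
  TTTTF
  .TTTT
  TTTT.
  T.TTT
Step 3: 3 trees catch fire, 2 burn out
  TTT..
  .TF..
  TTTF.
  .TTTF
  TTTT.
  T.TTT
Step 4: 4 trees catch fire, 3 burn out
  TTF..
  .F...
  TTF..
  .TTF.
  TTTT.
  T.TTT
Step 5: 4 trees catch fire, 4 burn out
  TF...
  .....
  TF...
  .TF..
  TTTF.
  T.TTT
Step 6: 5 trees catch fire, 4 burn out
  F....
  .....
  F....
  .F...
  TTF..
  T.TFT

F....
.....
F....
.F...
TTF..
T.TFT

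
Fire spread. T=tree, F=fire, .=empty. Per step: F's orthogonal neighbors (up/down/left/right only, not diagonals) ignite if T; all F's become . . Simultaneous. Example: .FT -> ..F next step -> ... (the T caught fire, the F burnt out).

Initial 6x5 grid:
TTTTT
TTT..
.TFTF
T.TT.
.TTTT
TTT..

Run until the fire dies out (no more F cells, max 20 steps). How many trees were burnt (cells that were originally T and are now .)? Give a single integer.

Step 1: +4 fires, +2 burnt (F count now 4)
Step 2: +4 fires, +4 burnt (F count now 4)
Step 3: +6 fires, +4 burnt (F count now 6)
Step 4: +4 fires, +6 burnt (F count now 4)
Step 5: +1 fires, +4 burnt (F count now 1)
Step 6: +0 fires, +1 burnt (F count now 0)
Fire out after step 6
Initially T: 20, now '.': 29
Total burnt (originally-T cells now '.'): 19

Answer: 19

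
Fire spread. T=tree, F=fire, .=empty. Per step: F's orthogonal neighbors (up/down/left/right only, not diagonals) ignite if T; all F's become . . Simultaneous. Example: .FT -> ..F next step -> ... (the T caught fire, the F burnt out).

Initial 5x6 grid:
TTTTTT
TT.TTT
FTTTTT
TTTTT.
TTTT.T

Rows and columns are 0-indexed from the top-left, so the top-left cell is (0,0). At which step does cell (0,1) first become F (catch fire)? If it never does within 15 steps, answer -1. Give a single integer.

Step 1: cell (0,1)='T' (+3 fires, +1 burnt)
Step 2: cell (0,1)='T' (+5 fires, +3 burnt)
Step 3: cell (0,1)='F' (+4 fires, +5 burnt)
  -> target ignites at step 3
Step 4: cell (0,1)='.' (+5 fires, +4 burnt)
Step 5: cell (0,1)='.' (+5 fires, +5 burnt)
Step 6: cell (0,1)='.' (+2 fires, +5 burnt)
Step 7: cell (0,1)='.' (+1 fires, +2 burnt)
Step 8: cell (0,1)='.' (+0 fires, +1 burnt)
  fire out at step 8

3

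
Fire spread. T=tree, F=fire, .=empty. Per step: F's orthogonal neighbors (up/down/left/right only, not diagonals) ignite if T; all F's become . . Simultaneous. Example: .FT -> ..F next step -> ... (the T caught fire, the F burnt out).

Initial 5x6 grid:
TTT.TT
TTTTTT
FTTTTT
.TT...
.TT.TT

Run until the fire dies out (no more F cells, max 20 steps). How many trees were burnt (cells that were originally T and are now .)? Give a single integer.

Step 1: +2 fires, +1 burnt (F count now 2)
Step 2: +4 fires, +2 burnt (F count now 4)
Step 3: +5 fires, +4 burnt (F count now 5)
Step 4: +4 fires, +5 burnt (F count now 4)
Step 5: +2 fires, +4 burnt (F count now 2)
Step 6: +2 fires, +2 burnt (F count now 2)
Step 7: +1 fires, +2 burnt (F count now 1)
Step 8: +0 fires, +1 burnt (F count now 0)
Fire out after step 8
Initially T: 22, now '.': 28
Total burnt (originally-T cells now '.'): 20

Answer: 20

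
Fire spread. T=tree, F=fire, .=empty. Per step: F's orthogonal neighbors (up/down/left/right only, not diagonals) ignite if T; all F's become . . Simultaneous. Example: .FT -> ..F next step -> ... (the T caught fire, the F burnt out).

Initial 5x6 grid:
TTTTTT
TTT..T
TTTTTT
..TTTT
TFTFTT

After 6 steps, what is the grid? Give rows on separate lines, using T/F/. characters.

Step 1: 4 trees catch fire, 2 burn out
  TTTTTT
  TTT..T
  TTTTTT
  ..TFTT
  F.F.FT
Step 2: 4 trees catch fire, 4 burn out
  TTTTTT
  TTT..T
  TTTFTT
  ..F.FT
  .....F
Step 3: 3 trees catch fire, 4 burn out
  TTTTTT
  TTT..T
  TTF.FT
  .....F
  ......
Step 4: 3 trees catch fire, 3 burn out
  TTTTTT
  TTF..T
  TF...F
  ......
  ......
Step 5: 4 trees catch fire, 3 burn out
  TTFTTT
  TF...F
  F.....
  ......
  ......
Step 6: 4 trees catch fire, 4 burn out
  TF.FTF
  F.....
  ......
  ......
  ......

TF.FTF
F.....
......
......
......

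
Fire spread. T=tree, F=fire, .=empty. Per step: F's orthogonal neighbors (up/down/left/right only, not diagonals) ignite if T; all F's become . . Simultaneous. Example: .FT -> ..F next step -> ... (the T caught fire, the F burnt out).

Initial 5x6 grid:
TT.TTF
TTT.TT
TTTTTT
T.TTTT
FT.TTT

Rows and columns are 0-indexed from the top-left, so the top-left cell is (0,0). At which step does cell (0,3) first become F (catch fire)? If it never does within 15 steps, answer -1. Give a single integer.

Step 1: cell (0,3)='T' (+4 fires, +2 burnt)
Step 2: cell (0,3)='F' (+4 fires, +4 burnt)
  -> target ignites at step 2
Step 3: cell (0,3)='.' (+4 fires, +4 burnt)
Step 4: cell (0,3)='.' (+6 fires, +4 burnt)
Step 5: cell (0,3)='.' (+5 fires, +6 burnt)
Step 6: cell (0,3)='.' (+1 fires, +5 burnt)
Step 7: cell (0,3)='.' (+0 fires, +1 burnt)
  fire out at step 7

2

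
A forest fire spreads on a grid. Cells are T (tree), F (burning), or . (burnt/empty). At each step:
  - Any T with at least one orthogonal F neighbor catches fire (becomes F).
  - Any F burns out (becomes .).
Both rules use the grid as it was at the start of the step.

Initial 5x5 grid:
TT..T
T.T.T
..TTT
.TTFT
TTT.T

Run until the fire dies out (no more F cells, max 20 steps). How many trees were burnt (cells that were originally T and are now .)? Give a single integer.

Step 1: +3 fires, +1 burnt (F count now 3)
Step 2: +5 fires, +3 burnt (F count now 5)
Step 3: +3 fires, +5 burnt (F count now 3)
Step 4: +2 fires, +3 burnt (F count now 2)
Step 5: +0 fires, +2 burnt (F count now 0)
Fire out after step 5
Initially T: 16, now '.': 22
Total burnt (originally-T cells now '.'): 13

Answer: 13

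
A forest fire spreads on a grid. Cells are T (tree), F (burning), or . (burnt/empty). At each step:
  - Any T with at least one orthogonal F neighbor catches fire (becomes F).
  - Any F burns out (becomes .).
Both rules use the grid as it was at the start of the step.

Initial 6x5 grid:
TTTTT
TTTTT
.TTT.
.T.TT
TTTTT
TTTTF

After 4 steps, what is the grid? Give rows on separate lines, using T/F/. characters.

Step 1: 2 trees catch fire, 1 burn out
  TTTTT
  TTTTT
  .TTT.
  .T.TT
  TTTTF
  TTTF.
Step 2: 3 trees catch fire, 2 burn out
  TTTTT
  TTTTT
  .TTT.
  .T.TF
  TTTF.
  TTF..
Step 3: 3 trees catch fire, 3 burn out
  TTTTT
  TTTTT
  .TTT.
  .T.F.
  TTF..
  TF...
Step 4: 3 trees catch fire, 3 burn out
  TTTTT
  TTTTT
  .TTF.
  .T...
  TF...
  F....

TTTTT
TTTTT
.TTF.
.T...
TF...
F....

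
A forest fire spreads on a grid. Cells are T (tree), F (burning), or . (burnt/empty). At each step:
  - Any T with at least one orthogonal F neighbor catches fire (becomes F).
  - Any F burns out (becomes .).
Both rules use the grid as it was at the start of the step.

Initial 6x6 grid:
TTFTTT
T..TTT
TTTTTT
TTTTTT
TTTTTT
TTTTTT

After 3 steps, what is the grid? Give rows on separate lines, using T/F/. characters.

Step 1: 2 trees catch fire, 1 burn out
  TF.FTT
  T..TTT
  TTTTTT
  TTTTTT
  TTTTTT
  TTTTTT
Step 2: 3 trees catch fire, 2 burn out
  F...FT
  T..FTT
  TTTTTT
  TTTTTT
  TTTTTT
  TTTTTT
Step 3: 4 trees catch fire, 3 burn out
  .....F
  F...FT
  TTTFTT
  TTTTTT
  TTTTTT
  TTTTTT

.....F
F...FT
TTTFTT
TTTTTT
TTTTTT
TTTTTT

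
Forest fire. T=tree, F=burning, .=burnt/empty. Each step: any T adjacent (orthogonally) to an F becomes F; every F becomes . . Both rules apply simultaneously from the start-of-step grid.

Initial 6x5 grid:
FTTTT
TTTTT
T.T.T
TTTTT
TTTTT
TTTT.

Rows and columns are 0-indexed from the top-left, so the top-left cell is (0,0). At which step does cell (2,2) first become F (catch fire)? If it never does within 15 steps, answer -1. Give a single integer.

Step 1: cell (2,2)='T' (+2 fires, +1 burnt)
Step 2: cell (2,2)='T' (+3 fires, +2 burnt)
Step 3: cell (2,2)='T' (+3 fires, +3 burnt)
Step 4: cell (2,2)='F' (+5 fires, +3 burnt)
  -> target ignites at step 4
Step 5: cell (2,2)='.' (+4 fires, +5 burnt)
Step 6: cell (2,2)='.' (+4 fires, +4 burnt)
Step 7: cell (2,2)='.' (+3 fires, +4 burnt)
Step 8: cell (2,2)='.' (+2 fires, +3 burnt)
Step 9: cell (2,2)='.' (+0 fires, +2 burnt)
  fire out at step 9

4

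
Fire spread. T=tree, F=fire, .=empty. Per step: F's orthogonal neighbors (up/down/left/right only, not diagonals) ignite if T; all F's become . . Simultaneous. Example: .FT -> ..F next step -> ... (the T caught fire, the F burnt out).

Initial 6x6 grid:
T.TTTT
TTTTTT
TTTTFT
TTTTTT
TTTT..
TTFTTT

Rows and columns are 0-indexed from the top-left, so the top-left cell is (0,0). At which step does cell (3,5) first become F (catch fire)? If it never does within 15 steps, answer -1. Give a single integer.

Step 1: cell (3,5)='T' (+7 fires, +2 burnt)
Step 2: cell (3,5)='F' (+11 fires, +7 burnt)
  -> target ignites at step 2
Step 3: cell (3,5)='.' (+7 fires, +11 burnt)
Step 4: cell (3,5)='.' (+4 fires, +7 burnt)
Step 5: cell (3,5)='.' (+1 fires, +4 burnt)
Step 6: cell (3,5)='.' (+1 fires, +1 burnt)
Step 7: cell (3,5)='.' (+0 fires, +1 burnt)
  fire out at step 7

2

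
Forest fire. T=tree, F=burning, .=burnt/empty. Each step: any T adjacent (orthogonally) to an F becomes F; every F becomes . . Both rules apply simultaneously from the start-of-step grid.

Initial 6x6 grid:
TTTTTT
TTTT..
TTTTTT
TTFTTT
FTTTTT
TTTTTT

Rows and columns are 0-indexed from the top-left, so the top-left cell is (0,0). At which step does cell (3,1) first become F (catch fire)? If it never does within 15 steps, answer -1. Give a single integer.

Step 1: cell (3,1)='F' (+7 fires, +2 burnt)
  -> target ignites at step 1
Step 2: cell (3,1)='.' (+8 fires, +7 burnt)
Step 3: cell (3,1)='.' (+8 fires, +8 burnt)
Step 4: cell (3,1)='.' (+6 fires, +8 burnt)
Step 5: cell (3,1)='.' (+2 fires, +6 burnt)
Step 6: cell (3,1)='.' (+1 fires, +2 burnt)
Step 7: cell (3,1)='.' (+0 fires, +1 burnt)
  fire out at step 7

1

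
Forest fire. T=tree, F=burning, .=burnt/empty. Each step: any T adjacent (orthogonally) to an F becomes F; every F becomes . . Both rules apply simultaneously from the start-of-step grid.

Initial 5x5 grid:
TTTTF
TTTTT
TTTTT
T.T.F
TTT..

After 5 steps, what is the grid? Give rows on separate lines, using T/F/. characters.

Step 1: 3 trees catch fire, 2 burn out
  TTTF.
  TTTTF
  TTTTF
  T.T..
  TTT..
Step 2: 3 trees catch fire, 3 burn out
  TTF..
  TTTF.
  TTTF.
  T.T..
  TTT..
Step 3: 3 trees catch fire, 3 burn out
  TF...
  TTF..
  TTF..
  T.T..
  TTT..
Step 4: 4 trees catch fire, 3 burn out
  F....
  TF...
  TF...
  T.F..
  TTT..
Step 5: 3 trees catch fire, 4 burn out
  .....
  F....
  F....
  T....
  TTF..

.....
F....
F....
T....
TTF..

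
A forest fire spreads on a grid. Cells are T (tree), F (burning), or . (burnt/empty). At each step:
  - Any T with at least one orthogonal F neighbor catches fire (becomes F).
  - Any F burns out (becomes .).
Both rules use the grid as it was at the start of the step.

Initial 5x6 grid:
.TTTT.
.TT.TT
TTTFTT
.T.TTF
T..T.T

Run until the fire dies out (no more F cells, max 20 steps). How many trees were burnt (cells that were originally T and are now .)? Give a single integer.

Answer: 18

Derivation:
Step 1: +6 fires, +2 burnt (F count now 6)
Step 2: +5 fires, +6 burnt (F count now 5)
Step 3: +5 fires, +5 burnt (F count now 5)
Step 4: +2 fires, +5 burnt (F count now 2)
Step 5: +0 fires, +2 burnt (F count now 0)
Fire out after step 5
Initially T: 19, now '.': 29
Total burnt (originally-T cells now '.'): 18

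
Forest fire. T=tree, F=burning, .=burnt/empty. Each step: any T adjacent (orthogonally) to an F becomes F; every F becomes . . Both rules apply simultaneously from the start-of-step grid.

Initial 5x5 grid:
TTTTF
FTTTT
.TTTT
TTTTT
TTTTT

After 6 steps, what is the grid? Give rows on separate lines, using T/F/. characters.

Step 1: 4 trees catch fire, 2 burn out
  FTTF.
  .FTTF
  .TTTT
  TTTTT
  TTTTT
Step 2: 6 trees catch fire, 4 burn out
  .FF..
  ..FF.
  .FTTF
  TTTTT
  TTTTT
Step 3: 4 trees catch fire, 6 burn out
  .....
  .....
  ..FF.
  TFTTF
  TTTTT
Step 4: 5 trees catch fire, 4 burn out
  .....
  .....
  .....
  F.FF.
  TFTTF
Step 5: 3 trees catch fire, 5 burn out
  .....
  .....
  .....
  .....
  F.FF.
Step 6: 0 trees catch fire, 3 burn out
  .....
  .....
  .....
  .....
  .....

.....
.....
.....
.....
.....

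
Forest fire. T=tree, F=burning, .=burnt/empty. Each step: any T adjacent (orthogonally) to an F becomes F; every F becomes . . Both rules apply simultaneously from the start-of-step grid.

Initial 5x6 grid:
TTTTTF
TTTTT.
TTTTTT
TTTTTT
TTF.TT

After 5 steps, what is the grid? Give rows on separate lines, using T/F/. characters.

Step 1: 3 trees catch fire, 2 burn out
  TTTTF.
  TTTTT.
  TTTTTT
  TTFTTT
  TF..TT
Step 2: 6 trees catch fire, 3 burn out
  TTTF..
  TTTTF.
  TTFTTT
  TF.FTT
  F...TT
Step 3: 8 trees catch fire, 6 burn out
  TTF...
  TTFF..
  TF.FFT
  F...FT
  ....TT
Step 4: 6 trees catch fire, 8 burn out
  TF....
  TF....
  F....F
  .....F
  ....FT
Step 5: 3 trees catch fire, 6 burn out
  F.....
  F.....
  ......
  ......
  .....F

F.....
F.....
......
......
.....F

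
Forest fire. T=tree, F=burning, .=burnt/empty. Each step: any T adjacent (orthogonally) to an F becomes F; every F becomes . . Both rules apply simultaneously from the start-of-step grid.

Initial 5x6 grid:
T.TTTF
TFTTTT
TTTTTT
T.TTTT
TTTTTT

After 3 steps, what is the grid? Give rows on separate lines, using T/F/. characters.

Step 1: 5 trees catch fire, 2 burn out
  T.TTF.
  F.FTTF
  TFTTTT
  T.TTTT
  TTTTTT
Step 2: 8 trees catch fire, 5 burn out
  F.FF..
  ...FF.
  F.FTTF
  T.TTTT
  TTTTTT
Step 3: 5 trees catch fire, 8 burn out
  ......
  ......
  ...FF.
  F.FTTF
  TTTTTT

......
......
...FF.
F.FTTF
TTTTTT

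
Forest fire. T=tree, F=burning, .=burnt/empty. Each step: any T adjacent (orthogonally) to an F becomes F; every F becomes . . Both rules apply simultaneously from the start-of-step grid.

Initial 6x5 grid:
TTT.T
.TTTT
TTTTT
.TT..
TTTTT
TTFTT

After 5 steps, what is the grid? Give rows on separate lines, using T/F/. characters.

Step 1: 3 trees catch fire, 1 burn out
  TTT.T
  .TTTT
  TTTTT
  .TT..
  TTFTT
  TF.FT
Step 2: 5 trees catch fire, 3 burn out
  TTT.T
  .TTTT
  TTTTT
  .TF..
  TF.FT
  F...F
Step 3: 4 trees catch fire, 5 burn out
  TTT.T
  .TTTT
  TTFTT
  .F...
  F...F
  .....
Step 4: 3 trees catch fire, 4 burn out
  TTT.T
  .TFTT
  TF.FT
  .....
  .....
  .....
Step 5: 5 trees catch fire, 3 burn out
  TTF.T
  .F.FT
  F...F
  .....
  .....
  .....

TTF.T
.F.FT
F...F
.....
.....
.....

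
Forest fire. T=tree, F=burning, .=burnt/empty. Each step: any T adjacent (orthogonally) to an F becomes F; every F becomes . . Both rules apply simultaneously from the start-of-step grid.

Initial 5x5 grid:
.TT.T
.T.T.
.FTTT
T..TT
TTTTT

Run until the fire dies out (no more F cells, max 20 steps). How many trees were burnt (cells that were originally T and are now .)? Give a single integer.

Step 1: +2 fires, +1 burnt (F count now 2)
Step 2: +2 fires, +2 burnt (F count now 2)
Step 3: +4 fires, +2 burnt (F count now 4)
Step 4: +2 fires, +4 burnt (F count now 2)
Step 5: +2 fires, +2 burnt (F count now 2)
Step 6: +1 fires, +2 burnt (F count now 1)
Step 7: +1 fires, +1 burnt (F count now 1)
Step 8: +1 fires, +1 burnt (F count now 1)
Step 9: +0 fires, +1 burnt (F count now 0)
Fire out after step 9
Initially T: 16, now '.': 24
Total burnt (originally-T cells now '.'): 15

Answer: 15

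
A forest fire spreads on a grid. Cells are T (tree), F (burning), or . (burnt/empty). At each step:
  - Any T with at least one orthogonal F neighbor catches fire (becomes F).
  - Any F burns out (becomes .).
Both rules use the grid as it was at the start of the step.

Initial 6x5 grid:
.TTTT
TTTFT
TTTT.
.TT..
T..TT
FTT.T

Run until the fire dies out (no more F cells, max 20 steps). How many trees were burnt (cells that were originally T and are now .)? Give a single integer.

Step 1: +6 fires, +2 burnt (F count now 6)
Step 2: +5 fires, +6 burnt (F count now 5)
Step 3: +4 fires, +5 burnt (F count now 4)
Step 4: +2 fires, +4 burnt (F count now 2)
Step 5: +0 fires, +2 burnt (F count now 0)
Fire out after step 5
Initially T: 20, now '.': 27
Total burnt (originally-T cells now '.'): 17

Answer: 17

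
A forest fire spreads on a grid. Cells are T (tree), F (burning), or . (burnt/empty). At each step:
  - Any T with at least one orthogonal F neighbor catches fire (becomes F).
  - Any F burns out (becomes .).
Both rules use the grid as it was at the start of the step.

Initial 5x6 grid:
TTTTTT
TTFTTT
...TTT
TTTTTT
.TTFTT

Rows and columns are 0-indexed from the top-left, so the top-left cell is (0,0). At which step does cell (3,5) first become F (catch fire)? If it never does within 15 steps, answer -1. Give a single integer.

Step 1: cell (3,5)='T' (+6 fires, +2 burnt)
Step 2: cell (3,5)='T' (+9 fires, +6 burnt)
Step 3: cell (3,5)='F' (+6 fires, +9 burnt)
  -> target ignites at step 3
Step 4: cell (3,5)='.' (+3 fires, +6 burnt)
Step 5: cell (3,5)='.' (+0 fires, +3 burnt)
  fire out at step 5

3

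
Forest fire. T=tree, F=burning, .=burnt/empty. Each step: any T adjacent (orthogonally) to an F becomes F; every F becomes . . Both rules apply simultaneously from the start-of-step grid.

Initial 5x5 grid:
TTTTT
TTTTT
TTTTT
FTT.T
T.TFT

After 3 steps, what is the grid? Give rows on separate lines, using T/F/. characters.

Step 1: 5 trees catch fire, 2 burn out
  TTTTT
  TTTTT
  FTTTT
  .FT.T
  F.F.F
Step 2: 4 trees catch fire, 5 burn out
  TTTTT
  FTTTT
  .FTTT
  ..F.F
  .....
Step 3: 4 trees catch fire, 4 burn out
  FTTTT
  .FTTT
  ..FTF
  .....
  .....

FTTTT
.FTTT
..FTF
.....
.....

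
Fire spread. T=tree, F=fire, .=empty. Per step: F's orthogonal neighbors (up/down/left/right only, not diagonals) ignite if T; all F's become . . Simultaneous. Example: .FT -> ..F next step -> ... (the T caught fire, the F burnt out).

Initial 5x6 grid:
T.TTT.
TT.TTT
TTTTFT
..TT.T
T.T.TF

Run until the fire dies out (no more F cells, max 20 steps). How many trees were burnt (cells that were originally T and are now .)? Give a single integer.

Answer: 19

Derivation:
Step 1: +5 fires, +2 burnt (F count now 5)
Step 2: +5 fires, +5 burnt (F count now 5)
Step 3: +3 fires, +5 burnt (F count now 3)
Step 4: +4 fires, +3 burnt (F count now 4)
Step 5: +1 fires, +4 burnt (F count now 1)
Step 6: +1 fires, +1 burnt (F count now 1)
Step 7: +0 fires, +1 burnt (F count now 0)
Fire out after step 7
Initially T: 20, now '.': 29
Total burnt (originally-T cells now '.'): 19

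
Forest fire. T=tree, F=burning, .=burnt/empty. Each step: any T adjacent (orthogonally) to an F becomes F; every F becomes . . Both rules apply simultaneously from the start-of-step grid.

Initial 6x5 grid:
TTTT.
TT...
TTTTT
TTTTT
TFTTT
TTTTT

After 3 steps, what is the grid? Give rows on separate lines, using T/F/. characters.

Step 1: 4 trees catch fire, 1 burn out
  TTTT.
  TT...
  TTTTT
  TFTTT
  F.FTT
  TFTTT
Step 2: 6 trees catch fire, 4 burn out
  TTTT.
  TT...
  TFTTT
  F.FTT
  ...FT
  F.FTT
Step 3: 6 trees catch fire, 6 burn out
  TTTT.
  TF...
  F.FTT
  ...FT
  ....F
  ...FT

TTTT.
TF...
F.FTT
...FT
....F
...FT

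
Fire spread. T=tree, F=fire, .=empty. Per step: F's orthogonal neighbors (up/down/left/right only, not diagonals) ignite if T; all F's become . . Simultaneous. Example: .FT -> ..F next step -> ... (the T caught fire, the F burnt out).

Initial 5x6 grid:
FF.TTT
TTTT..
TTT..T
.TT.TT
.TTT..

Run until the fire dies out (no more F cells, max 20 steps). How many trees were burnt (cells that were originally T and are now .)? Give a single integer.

Step 1: +2 fires, +2 burnt (F count now 2)
Step 2: +3 fires, +2 burnt (F count now 3)
Step 3: +3 fires, +3 burnt (F count now 3)
Step 4: +3 fires, +3 burnt (F count now 3)
Step 5: +2 fires, +3 burnt (F count now 2)
Step 6: +2 fires, +2 burnt (F count now 2)
Step 7: +0 fires, +2 burnt (F count now 0)
Fire out after step 7
Initially T: 18, now '.': 27
Total burnt (originally-T cells now '.'): 15

Answer: 15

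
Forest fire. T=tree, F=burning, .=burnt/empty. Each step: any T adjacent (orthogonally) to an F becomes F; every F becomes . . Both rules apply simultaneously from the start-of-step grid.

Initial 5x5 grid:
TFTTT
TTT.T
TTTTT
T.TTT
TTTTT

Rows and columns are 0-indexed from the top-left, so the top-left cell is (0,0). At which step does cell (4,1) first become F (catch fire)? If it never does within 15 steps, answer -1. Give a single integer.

Step 1: cell (4,1)='T' (+3 fires, +1 burnt)
Step 2: cell (4,1)='T' (+4 fires, +3 burnt)
Step 3: cell (4,1)='T' (+3 fires, +4 burnt)
Step 4: cell (4,1)='T' (+4 fires, +3 burnt)
Step 5: cell (4,1)='T' (+4 fires, +4 burnt)
Step 6: cell (4,1)='F' (+3 fires, +4 burnt)
  -> target ignites at step 6
Step 7: cell (4,1)='.' (+1 fires, +3 burnt)
Step 8: cell (4,1)='.' (+0 fires, +1 burnt)
  fire out at step 8

6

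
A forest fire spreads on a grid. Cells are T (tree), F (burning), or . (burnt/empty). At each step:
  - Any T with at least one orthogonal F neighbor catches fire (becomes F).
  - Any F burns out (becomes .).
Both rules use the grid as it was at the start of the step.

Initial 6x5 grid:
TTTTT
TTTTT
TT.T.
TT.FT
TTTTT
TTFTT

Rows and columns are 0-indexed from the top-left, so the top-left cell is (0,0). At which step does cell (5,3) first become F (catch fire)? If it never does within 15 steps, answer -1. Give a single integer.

Step 1: cell (5,3)='F' (+6 fires, +2 burnt)
  -> target ignites at step 1
Step 2: cell (5,3)='.' (+5 fires, +6 burnt)
Step 3: cell (5,3)='.' (+5 fires, +5 burnt)
Step 4: cell (5,3)='.' (+5 fires, +5 burnt)
Step 5: cell (5,3)='.' (+3 fires, +5 burnt)
Step 6: cell (5,3)='.' (+1 fires, +3 burnt)
Step 7: cell (5,3)='.' (+0 fires, +1 burnt)
  fire out at step 7

1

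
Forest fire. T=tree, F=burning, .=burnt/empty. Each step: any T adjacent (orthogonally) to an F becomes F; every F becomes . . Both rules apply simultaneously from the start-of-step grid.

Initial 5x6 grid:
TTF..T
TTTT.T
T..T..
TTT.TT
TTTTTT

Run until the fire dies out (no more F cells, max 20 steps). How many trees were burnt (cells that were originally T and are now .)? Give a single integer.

Answer: 19

Derivation:
Step 1: +2 fires, +1 burnt (F count now 2)
Step 2: +3 fires, +2 burnt (F count now 3)
Step 3: +2 fires, +3 burnt (F count now 2)
Step 4: +1 fires, +2 burnt (F count now 1)
Step 5: +1 fires, +1 burnt (F count now 1)
Step 6: +2 fires, +1 burnt (F count now 2)
Step 7: +2 fires, +2 burnt (F count now 2)
Step 8: +1 fires, +2 burnt (F count now 1)
Step 9: +1 fires, +1 burnt (F count now 1)
Step 10: +1 fires, +1 burnt (F count now 1)
Step 11: +2 fires, +1 burnt (F count now 2)
Step 12: +1 fires, +2 burnt (F count now 1)
Step 13: +0 fires, +1 burnt (F count now 0)
Fire out after step 13
Initially T: 21, now '.': 28
Total burnt (originally-T cells now '.'): 19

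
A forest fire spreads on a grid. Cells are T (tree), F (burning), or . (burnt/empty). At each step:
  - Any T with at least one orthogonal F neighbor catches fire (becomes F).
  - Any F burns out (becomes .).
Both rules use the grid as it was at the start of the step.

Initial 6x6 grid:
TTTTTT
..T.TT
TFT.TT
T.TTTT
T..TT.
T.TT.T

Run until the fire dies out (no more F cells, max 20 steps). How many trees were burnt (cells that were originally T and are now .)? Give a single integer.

Step 1: +2 fires, +1 burnt (F count now 2)
Step 2: +3 fires, +2 burnt (F count now 3)
Step 3: +3 fires, +3 burnt (F count now 3)
Step 4: +5 fires, +3 burnt (F count now 5)
Step 5: +6 fires, +5 burnt (F count now 6)
Step 6: +4 fires, +6 burnt (F count now 4)
Step 7: +1 fires, +4 burnt (F count now 1)
Step 8: +0 fires, +1 burnt (F count now 0)
Fire out after step 8
Initially T: 25, now '.': 35
Total burnt (originally-T cells now '.'): 24

Answer: 24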